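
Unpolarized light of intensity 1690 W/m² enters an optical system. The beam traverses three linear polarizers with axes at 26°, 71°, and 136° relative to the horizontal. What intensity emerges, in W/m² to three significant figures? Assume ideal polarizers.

I ≈ 75.5 W/m²

Unpolarized light through the first polarizer → I₁ = 1690 W/m²/2 = 845 W/m², polarized at 26°.
I₂ = I₁ · cos²(45°) = 845 · 0.5 = 422.5 W/m².
I₃ = I₂ · cos²(65°) = 422.5 · 0.1786 = 75.46 W/m².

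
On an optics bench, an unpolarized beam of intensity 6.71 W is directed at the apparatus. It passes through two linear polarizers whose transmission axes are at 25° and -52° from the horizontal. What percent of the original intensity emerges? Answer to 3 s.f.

≈ 2.53%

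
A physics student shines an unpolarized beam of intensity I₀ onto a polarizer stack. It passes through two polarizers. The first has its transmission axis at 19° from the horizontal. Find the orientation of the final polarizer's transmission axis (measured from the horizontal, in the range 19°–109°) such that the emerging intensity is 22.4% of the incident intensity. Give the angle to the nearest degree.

θ ≈ 67°

Unpolarized light through the first polarizer → I₁ = ½ I₀, now polarized at 19°.
Need I₂/I₀ = 0.224, so cos²(θ − 19°) = 0.224 / 0.5 = 0.448.
θ − 19° = arccos(√0.448) = 48.0°, giving θ ≈ 19 + 48.0 = 67.0°.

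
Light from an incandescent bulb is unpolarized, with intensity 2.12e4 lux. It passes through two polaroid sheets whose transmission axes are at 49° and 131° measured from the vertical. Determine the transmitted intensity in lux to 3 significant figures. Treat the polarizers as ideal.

I ≈ 205 lux

Unpolarized light through the first polarizer → I₁ = 2.12e4 lux/2 = 1.06e+04 lux, polarized at 49°.
I₂ = I₁ · cos²(82°) = 1.06e+04 · 0.01937 = 205.3 lux.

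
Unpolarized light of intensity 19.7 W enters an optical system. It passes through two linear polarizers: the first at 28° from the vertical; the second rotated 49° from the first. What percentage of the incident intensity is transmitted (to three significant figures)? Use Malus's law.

≈ 21.5%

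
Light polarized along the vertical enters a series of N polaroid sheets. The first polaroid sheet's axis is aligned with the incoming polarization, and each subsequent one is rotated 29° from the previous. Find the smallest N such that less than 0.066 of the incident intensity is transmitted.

N = 12

First polarizer is aligned with the polarization: full transmission.
Each further stage multiplies by cos²(29°) = 0.765.
After N polarizers: T = 0.765^(N−1). Require T < 0.066 ⇒ N−1 > ln(0.066)/ln(0.765) = 10.14, so N−1 ≥ 11 and N = 12.
Check: N=12 gives T = 0.05248 < 0.066; N=11 gives T = 0.06861.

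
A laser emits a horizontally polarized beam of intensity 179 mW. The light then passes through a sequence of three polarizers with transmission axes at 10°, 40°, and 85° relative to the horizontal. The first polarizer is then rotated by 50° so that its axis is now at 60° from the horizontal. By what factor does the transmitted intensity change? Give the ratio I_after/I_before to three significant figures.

Before rotation:
I₁ = I₀ cos²(10° − 0°) = I₀ cos²(10°) = 0.9698 I₀.
I₂ = I₁ cos²(40° − 10°) = 0.9698 I₀ · cos²(30°) = 0.7274 I₀.
I₃ = I₂ cos²(85° − 40°) = 0.7274 I₀ · cos²(45°) = 0.3637 I₀.
After rotation:
I₁ = I₀ cos²(60° − 0°) = I₀ cos²(60°) = 0.25 I₀.
I₂ = I₁ cos²(40° − 60°) = 0.25 I₀ · cos²(20°) = 0.2208 I₀.
I₃ = I₂ cos²(85° − 40°) = 0.2208 I₀ · cos²(45°) = 0.1104 I₀.
Ratio = 0.1104 / 0.3637 = 0.3035.

I_new/I_old ≈ 0.303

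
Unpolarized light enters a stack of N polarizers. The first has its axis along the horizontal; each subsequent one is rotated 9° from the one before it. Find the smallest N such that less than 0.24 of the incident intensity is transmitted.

N = 31

First polarizer halves the unpolarized light: factor 1/2.
Each further stage multiplies by cos²(9°) = 0.9755.
After N polarizers: T = 0.5·0.9755^(N−1). Require T < 0.24 ⇒ N−1 > ln(0.24/0.5)/ln(0.9755) = 29.62, so N−1 ≥ 30 and N = 31.
Check: N=31 gives T = 0.2378 < 0.24; N=30 gives T = 0.2437.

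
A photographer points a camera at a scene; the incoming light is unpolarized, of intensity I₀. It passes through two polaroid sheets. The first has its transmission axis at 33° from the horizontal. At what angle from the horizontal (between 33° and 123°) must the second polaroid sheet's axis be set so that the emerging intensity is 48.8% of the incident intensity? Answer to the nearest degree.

θ ≈ 42°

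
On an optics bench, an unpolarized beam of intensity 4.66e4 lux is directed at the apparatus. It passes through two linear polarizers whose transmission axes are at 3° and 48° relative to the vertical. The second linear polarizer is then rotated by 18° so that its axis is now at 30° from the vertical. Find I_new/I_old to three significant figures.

I_new/I_old ≈ 1.59

Before rotation:
Unpolarized light through the first polarizer → I₁ = ½ I₀, now polarized at 3°.
I₂ = I₁ cos²(48° − 3°) = 0.5 I₀ · cos²(45°) = 0.25 I₀.
After rotation:
Unpolarized light through the first polarizer → I₁ = ½ I₀, now polarized at 3°.
I₂ = I₁ cos²(30° − 3°) = 0.5 I₀ · cos²(27°) = 0.3969 I₀.
Ratio = 0.3969 / 0.25 = 1.588.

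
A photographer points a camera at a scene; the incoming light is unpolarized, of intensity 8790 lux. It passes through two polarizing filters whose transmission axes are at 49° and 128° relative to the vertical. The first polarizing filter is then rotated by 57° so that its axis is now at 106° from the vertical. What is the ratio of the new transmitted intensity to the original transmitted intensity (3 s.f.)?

Before rotation:
Unpolarized light through the first polarizer → I₁ = ½ I₀, now polarized at 49°.
I₂ = I₁ cos²(128° − 49°) = 0.5 I₀ · cos²(79°) = 0.0182 I₀.
After rotation:
Unpolarized light through the first polarizer → I₁ = ½ I₀, now polarized at 106°.
I₂ = I₁ cos²(128° − 106°) = 0.5 I₀ · cos²(22°) = 0.4298 I₀.
Ratio = 0.4298 / 0.0182 = 23.61.

I_new/I_old ≈ 23.6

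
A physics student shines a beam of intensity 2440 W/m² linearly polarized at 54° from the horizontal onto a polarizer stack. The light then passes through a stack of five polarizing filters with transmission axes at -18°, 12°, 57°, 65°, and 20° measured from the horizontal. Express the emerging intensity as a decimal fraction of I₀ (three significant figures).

I/I₀ ≈ 0.0176

I₁ = 2440 W/m² · cos²(72°) = 233 W/m².
I₂ = I₁ · cos²(30°) = 233 · 0.75 = 174.7 W/m².
I₃ = I₂ · cos²(45°) = 174.7 · 0.5 = 87.37 W/m².
I₄ = I₃ · cos²(8°) = 87.37 · 0.9806 = 85.68 W/m².
I₅ = I₄ · cos²(45°) = 85.68 · 0.5 = 42.84 W/m².
Transmitted fraction = 0.01756.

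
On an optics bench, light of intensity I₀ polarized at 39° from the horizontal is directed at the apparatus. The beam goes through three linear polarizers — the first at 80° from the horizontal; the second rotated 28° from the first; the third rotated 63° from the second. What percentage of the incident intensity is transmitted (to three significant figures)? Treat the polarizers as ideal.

I₁ = I₀ cos²(80° − 39°) = I₀ cos²(41°) = 0.5696 I₀.
I₂ = I₁ cos²(28°) = 0.5696 · 0.7796 I₀ = 0.444 I₀.
I₃ = I₂ cos²(63°) = 0.444 · 0.2061 I₀ = 0.09152 I₀.
That is 9.152% of the incident intensity.

≈ 9.15%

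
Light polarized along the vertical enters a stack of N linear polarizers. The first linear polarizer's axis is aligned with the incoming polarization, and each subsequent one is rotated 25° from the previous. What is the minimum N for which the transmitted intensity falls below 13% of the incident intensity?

First polarizer is aligned with the polarization: full transmission.
Each further stage multiplies by cos²(25°) = 0.8214.
After N polarizers: T = 0.8214^(N−1). Require T < 0.13 ⇒ N−1 > ln(0.13)/ln(0.8214) = 10.37, so N−1 ≥ 11 and N = 12.
Check: N=12 gives T = 0.1148 < 0.13; N=11 gives T = 0.1398.

N = 12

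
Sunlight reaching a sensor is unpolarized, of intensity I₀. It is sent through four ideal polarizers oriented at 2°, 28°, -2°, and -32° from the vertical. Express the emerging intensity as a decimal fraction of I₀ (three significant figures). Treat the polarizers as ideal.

≈ 0.227 I₀

Unpolarized light through the first polarizer → I₁ = ½ I₀, now polarized at 2°.
I₂ = I₁ cos²(28° − 2°) = 0.5 I₀ · cos²(26°) = 0.4039 I₀.
I₃ = I₂ cos²(-2° − 28°) = 0.4039 I₀ · cos²(30°) = 0.3029 I₀.
I₄ = I₃ cos²(-32° + 2°) = 0.3029 I₀ · cos²(30°) = 0.2272 I₀.
Transmitted fraction = 0.2272.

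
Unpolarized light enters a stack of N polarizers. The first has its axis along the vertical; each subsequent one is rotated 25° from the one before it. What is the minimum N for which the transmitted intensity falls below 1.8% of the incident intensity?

First polarizer halves the unpolarized light: factor 1/2.
Each further stage multiplies by cos²(25°) = 0.8214.
After N polarizers: T = 0.5·0.8214^(N−1). Require T < 0.018 ⇒ N−1 > ln(0.018/0.5)/ln(0.8214) = 16.90, so N−1 ≥ 17 and N = 18.
Check: N=18 gives T = 0.01763 < 0.018; N=17 gives T = 0.02147.

N = 18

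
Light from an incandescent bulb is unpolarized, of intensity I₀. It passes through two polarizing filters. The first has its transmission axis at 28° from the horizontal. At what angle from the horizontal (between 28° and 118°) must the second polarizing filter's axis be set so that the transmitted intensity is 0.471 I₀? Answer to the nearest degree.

Unpolarized light through the first polarizer → I₁ = ½ I₀, now polarized at 28°.
Need I₂/I₀ = 0.471, so cos²(θ − 28°) = 0.471 / 0.5 = 0.942.
θ − 28° = arccos(√0.942) = 13.9°, giving θ ≈ 28 + 13.9 = 41.9°.

θ ≈ 42°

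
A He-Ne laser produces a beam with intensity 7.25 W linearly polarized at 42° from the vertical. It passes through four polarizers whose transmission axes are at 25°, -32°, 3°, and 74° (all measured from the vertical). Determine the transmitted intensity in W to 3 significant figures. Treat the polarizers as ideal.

I ≈ 0.140 W

I₁ = 7.25 W · cos²(17°) = 6.63 W.
I₂ = I₁ · cos²(57°) = 6.63 · 0.2966 = 1.967 W.
I₃ = I₂ · cos²(35°) = 1.967 · 0.671 = 1.32 W.
I₄ = I₃ · cos²(71°) = 1.32 · 0.106 = 0.1399 W.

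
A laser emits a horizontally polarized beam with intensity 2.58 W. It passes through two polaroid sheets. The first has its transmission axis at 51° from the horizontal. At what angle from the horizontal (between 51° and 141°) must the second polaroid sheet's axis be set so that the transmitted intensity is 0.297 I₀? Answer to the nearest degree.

θ ≈ 81°

I₁ = I₀ cos²(51° − 0°) = I₀ cos²(51°) = 0.396 I₀.
Need I₂/I₀ = 0.297, so cos²(θ − 51°) = 0.297 / 0.396 = 0.7499.
θ − 51° = arccos(√0.7499) = 30.0°, giving θ ≈ 51 + 30.0 = 81.0°.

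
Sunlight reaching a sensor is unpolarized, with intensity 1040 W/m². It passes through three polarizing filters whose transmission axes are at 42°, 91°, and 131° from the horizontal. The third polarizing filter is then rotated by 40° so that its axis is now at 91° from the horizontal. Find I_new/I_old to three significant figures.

I_new/I_old ≈ 1.70

Before rotation:
Unpolarized light through the first polarizer → I₁ = ½ I₀, now polarized at 42°.
I₂ = I₁ cos²(91° − 42°) = 0.5 I₀ · cos²(49°) = 0.2152 I₀.
I₃ = I₂ cos²(131° − 91°) = 0.2152 I₀ · cos²(40°) = 0.1263 I₀.
After rotation:
Unpolarized light through the first polarizer → I₁ = ½ I₀, now polarized at 42°.
I₂ = I₁ cos²(91° − 42°) = 0.5 I₀ · cos²(49°) = 0.2152 I₀.
I₃ = I₂ cos²(91° − 91°) = 0.2152 I₀ · cos²(0°) = 0.2152 I₀.
Ratio = 0.2152 / 0.1263 = 1.704.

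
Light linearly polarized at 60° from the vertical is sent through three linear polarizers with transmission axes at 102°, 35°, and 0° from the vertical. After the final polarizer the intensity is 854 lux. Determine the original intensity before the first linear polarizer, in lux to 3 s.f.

I₁ = I₀ cos²(102° − 60°) = I₀ cos²(42°) = 0.5523 I₀.
I₂ = I₁ cos²(35° − 102°) = 0.5523 I₀ · cos²(67°) = 0.08431 I₀.
I₃ = I₂ cos²(0° − 35°) = 0.08431 I₀ · cos²(35°) = 0.05658 I₀.
So 854 lux = 0.05658 I₀, giving I₀ = 854/0.05658 = 1.509e+04 lux.

I₀ ≈ 1.51e4 lux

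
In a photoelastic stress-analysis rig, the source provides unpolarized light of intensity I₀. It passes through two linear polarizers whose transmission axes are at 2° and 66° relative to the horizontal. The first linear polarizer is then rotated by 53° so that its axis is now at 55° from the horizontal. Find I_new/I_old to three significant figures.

Before rotation:
Unpolarized light through the first polarizer → I₁ = ½ I₀, now polarized at 2°.
I₂ = I₁ cos²(66° − 2°) = 0.5 I₀ · cos²(64°) = 0.09608 I₀.
After rotation:
Unpolarized light through the first polarizer → I₁ = ½ I₀, now polarized at 55°.
I₂ = I₁ cos²(66° − 55°) = 0.5 I₀ · cos²(11°) = 0.4818 I₀.
Ratio = 0.4818 / 0.09608 = 5.014.

I_new/I_old ≈ 5.01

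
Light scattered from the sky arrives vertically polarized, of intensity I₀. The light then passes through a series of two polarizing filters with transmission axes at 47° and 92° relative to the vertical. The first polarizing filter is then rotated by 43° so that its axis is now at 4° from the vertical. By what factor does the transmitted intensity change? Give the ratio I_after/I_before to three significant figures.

Before rotation:
I₁ = I₀ cos²(47° − 0°) = I₀ cos²(47°) = 0.4651 I₀.
I₂ = I₁ cos²(92° − 47°) = 0.4651 I₀ · cos²(45°) = 0.2326 I₀.
After rotation:
I₁ = I₀ cos²(4° − 0°) = I₀ cos²(4°) = 0.9951 I₀.
I₂ = I₁ cos²(92° − 4°) = 0.9951 I₀ · cos²(88°) = 0.001212 I₀.
Ratio = 0.001212 / 0.2326 = 0.005212.

I_new/I_old ≈ 0.00521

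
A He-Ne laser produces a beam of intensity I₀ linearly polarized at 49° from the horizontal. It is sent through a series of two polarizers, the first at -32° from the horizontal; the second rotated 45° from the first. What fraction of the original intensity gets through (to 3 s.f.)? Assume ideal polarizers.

I₁ = I₀ cos²(-32° − 49°) = I₀ cos²(81°) = 0.02447 I₀.
I₂ = I₁ cos²(45°) = 0.02447 · 0.5 I₀ = 0.01224 I₀.
Transmitted fraction = 0.01224.

≈ 0.0122 I₀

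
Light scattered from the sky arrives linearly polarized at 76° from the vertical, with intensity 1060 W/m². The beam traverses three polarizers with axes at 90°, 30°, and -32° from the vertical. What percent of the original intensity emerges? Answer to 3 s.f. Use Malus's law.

≈ 5.19%

By Malus's law, I₁ = 1060 W/m² · cos²(14°) = 998 W/m².
I₂ = I₁ · cos²(60°) = 998 · 0.25 = 249.5 W/m².
I₃ = I₂ · cos²(62°) = 249.5 · 0.2204 = 54.99 W/m².
That is 5.188% of the incident intensity.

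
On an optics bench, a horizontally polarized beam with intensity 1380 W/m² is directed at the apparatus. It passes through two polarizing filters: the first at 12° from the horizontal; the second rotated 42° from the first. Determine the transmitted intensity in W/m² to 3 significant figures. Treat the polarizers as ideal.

I ≈ 729 W/m²

By Malus's law, I₁ = 1380 W/m² · cos²(12°) = 1320 W/m².
I₂ = I₁ · cos²(42°) = 1320 · 0.5523 = 729.2 W/m².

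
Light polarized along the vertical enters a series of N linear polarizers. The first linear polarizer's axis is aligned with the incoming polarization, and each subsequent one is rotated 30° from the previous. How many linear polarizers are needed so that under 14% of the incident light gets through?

N = 8

First polarizer is aligned with the polarization: full transmission.
Each further stage multiplies by cos²(30°) = 0.75.
After N polarizers: T = 0.75^(N−1). Require T < 0.14 ⇒ N−1 > ln(0.14)/ln(0.75) = 6.83, so N−1 ≥ 7 and N = 8.
Check: N=8 gives T = 0.1335 < 0.14; N=7 gives T = 0.178.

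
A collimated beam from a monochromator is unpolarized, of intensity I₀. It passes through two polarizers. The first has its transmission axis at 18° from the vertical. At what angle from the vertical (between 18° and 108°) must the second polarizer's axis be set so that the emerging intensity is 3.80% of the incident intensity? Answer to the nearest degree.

Unpolarized light through the first polarizer → I₁ = ½ I₀, now polarized at 18°.
Need I₂/I₀ = 0.038, so cos²(θ − 18°) = 0.038 / 0.5 = 0.076.
θ − 18° = arccos(√0.076) = 74.0°, giving θ ≈ 18 + 74.0 = 92.0°.

θ ≈ 92°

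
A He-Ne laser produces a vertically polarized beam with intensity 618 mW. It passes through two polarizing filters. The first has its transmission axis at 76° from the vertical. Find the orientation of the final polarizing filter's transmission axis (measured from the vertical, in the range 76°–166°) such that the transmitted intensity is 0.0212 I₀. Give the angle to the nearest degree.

θ ≈ 129°

I₁ = I₀ cos²(76° − 0°) = I₀ cos²(76°) = 0.05853 I₀.
Need I₂/I₀ = 0.0212, so cos²(θ − 76°) = 0.0212 / 0.05853 = 0.3622.
θ − 76° = arccos(√0.3622) = 53.0°, giving θ ≈ 76 + 53.0 = 129.0°.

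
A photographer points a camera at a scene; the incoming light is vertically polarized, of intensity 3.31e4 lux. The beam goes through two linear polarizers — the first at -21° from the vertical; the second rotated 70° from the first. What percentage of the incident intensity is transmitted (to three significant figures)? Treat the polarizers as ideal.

I₁ = 3.31e4 lux · cos²(21°) = 2.885e+04 lux.
I₂ = I₁ · cos²(70°) = 2.885e+04 · 0.117 = 3375 lux.
That is 10.2% of the incident intensity.

≈ 10.2%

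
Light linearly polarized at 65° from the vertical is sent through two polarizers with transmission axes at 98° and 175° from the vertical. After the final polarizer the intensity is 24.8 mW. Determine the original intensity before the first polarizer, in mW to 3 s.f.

I₀ ≈ 697 mW

I₁ = I₀ cos²(98° − 65°) = I₀ cos²(33°) = 0.7034 I₀.
I₂ = I₁ cos²(175° − 98°) = 0.7034 I₀ · cos²(77°) = 0.03559 I₀.
So 24.8 mW = 0.03559 I₀, giving I₀ = 24.8/0.03559 = 696.8 mW.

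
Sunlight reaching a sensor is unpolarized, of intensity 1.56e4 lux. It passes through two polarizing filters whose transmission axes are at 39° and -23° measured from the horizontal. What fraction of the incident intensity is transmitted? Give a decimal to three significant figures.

I/I₀ ≈ 0.110

Unpolarized light through the first polarizer → I₁ = 1.56e4 lux/2 = 7800 lux, polarized at 39°.
I₂ = I₁ · cos²(62°) = 7800 · 0.2204 = 1719 lux.
Transmitted fraction = 0.1102.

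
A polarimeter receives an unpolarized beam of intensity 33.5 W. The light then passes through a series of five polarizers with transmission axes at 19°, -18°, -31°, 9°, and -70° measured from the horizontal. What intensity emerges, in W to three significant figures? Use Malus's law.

Unpolarized light through the first polarizer → I₁ = 33.5 W/2 = 16.75 W, polarized at 19°.
I₂ = I₁ · cos²(37°) = 16.75 · 0.6378 = 10.68 W.
I₃ = I₂ · cos²(13°) = 10.68 · 0.9494 = 10.14 W.
I₄ = I₃ · cos²(40°) = 10.14 · 0.5868 = 5.952 W.
I₅ = I₄ · cos²(79°) = 5.952 · 0.03641 = 0.2167 W.

I ≈ 0.217 W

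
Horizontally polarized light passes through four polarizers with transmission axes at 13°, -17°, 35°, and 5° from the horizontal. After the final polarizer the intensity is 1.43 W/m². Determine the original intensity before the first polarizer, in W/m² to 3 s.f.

I₀ ≈ 7.06 W/m²

By Malus's law, I₁ = I₀ cos²(13° − 0°) = I₀ cos²(13°) = 0.9494 I₀.
I₂ = I₁ cos²(-17° − 13°) = 0.9494 I₀ · cos²(30°) = 0.712 I₀.
I₃ = I₂ cos²(35° + 17°) = 0.712 I₀ · cos²(52°) = 0.2699 I₀.
I₄ = I₃ cos²(5° − 35°) = 0.2699 I₀ · cos²(30°) = 0.2024 I₀.
So 1.43 W/m² = 0.2024 I₀, giving I₀ = 1.43/0.2024 = 7.065 W/m².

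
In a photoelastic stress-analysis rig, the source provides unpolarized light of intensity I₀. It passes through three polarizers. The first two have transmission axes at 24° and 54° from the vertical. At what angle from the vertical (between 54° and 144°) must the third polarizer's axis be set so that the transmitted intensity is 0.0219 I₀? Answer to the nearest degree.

θ ≈ 130°

Unpolarized light through the first polarizer → I₁ = ½ I₀, now polarized at 24°.
I₂ = I₁ cos²(54° − 24°) = 0.5 I₀ · cos²(30°) = 0.375 I₀.
Need I₃/I₀ = 0.0219, so cos²(θ − 54°) = 0.0219 / 0.375 = 0.0584.
θ − 54° = arccos(√0.0584) = 76.0°, giving θ ≈ 54 + 76.0 = 130.0°.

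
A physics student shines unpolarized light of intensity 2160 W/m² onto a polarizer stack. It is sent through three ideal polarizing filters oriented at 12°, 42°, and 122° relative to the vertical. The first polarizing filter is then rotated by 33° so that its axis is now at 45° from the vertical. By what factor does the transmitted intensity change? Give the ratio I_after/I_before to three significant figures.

Before rotation:
Unpolarized light through the first polarizer → I₁ = ½ I₀, now polarized at 12°.
I₂ = I₁ cos²(42° − 12°) = 0.5 I₀ · cos²(30°) = 0.375 I₀.
I₃ = I₂ cos²(122° − 42°) = 0.375 I₀ · cos²(80°) = 0.01131 I₀.
After rotation:
Unpolarized light through the first polarizer → I₁ = ½ I₀, now polarized at 45°.
I₂ = I₁ cos²(42° − 45°) = 0.5 I₀ · cos²(3°) = 0.4986 I₀.
I₃ = I₂ cos²(122° − 42°) = 0.4986 I₀ · cos²(80°) = 0.01504 I₀.
Ratio = 0.01504 / 0.01131 = 1.33.

I_new/I_old ≈ 1.33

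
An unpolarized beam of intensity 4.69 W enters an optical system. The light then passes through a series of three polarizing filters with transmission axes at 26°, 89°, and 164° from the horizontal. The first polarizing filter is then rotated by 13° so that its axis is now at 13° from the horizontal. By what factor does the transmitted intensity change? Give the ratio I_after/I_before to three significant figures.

I_new/I_old ≈ 0.284

Before rotation:
Unpolarized light through the first polarizer → I₁ = ½ I₀, now polarized at 26°.
I₂ = I₁ cos²(89° − 26°) = 0.5 I₀ · cos²(63°) = 0.1031 I₀.
I₃ = I₂ cos²(164° − 89°) = 0.1031 I₀ · cos²(75°) = 0.006903 I₀.
After rotation:
Unpolarized light through the first polarizer → I₁ = ½ I₀, now polarized at 13°.
I₂ = I₁ cos²(89° − 13°) = 0.5 I₀ · cos²(76°) = 0.02926 I₀.
I₃ = I₂ cos²(164° − 89°) = 0.02926 I₀ · cos²(75°) = 0.00196 I₀.
Ratio = 0.00196 / 0.006903 = 0.284.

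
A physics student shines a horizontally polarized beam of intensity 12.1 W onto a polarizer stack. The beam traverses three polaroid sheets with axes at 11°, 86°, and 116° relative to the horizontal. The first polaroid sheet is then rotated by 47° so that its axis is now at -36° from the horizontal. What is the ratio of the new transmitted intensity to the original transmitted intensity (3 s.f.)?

I_new/I_old ≈ 2.85

Before rotation:
I₁ = I₀ cos²(11° − 0°) = I₀ cos²(11°) = 0.9636 I₀.
I₂ = I₁ cos²(86° − 11°) = 0.9636 I₀ · cos²(75°) = 0.06455 I₀.
I₃ = I₂ cos²(116° − 86°) = 0.06455 I₀ · cos²(30°) = 0.04841 I₀.
After rotation:
I₁ = I₀ cos²(-36° − 0°) = I₀ cos²(36°) = 0.6545 I₀.
Angle between axes 1 and 2: 58°. I₂ = 0.6545 I₀ · cos²(58°) = 0.1838 I₀.
I₃ = I₂ cos²(116° − 86°) = 0.1838 I₀ · cos²(30°) = 0.1378 I₀.
Ratio = 0.1378 / 0.04841 = 2.847.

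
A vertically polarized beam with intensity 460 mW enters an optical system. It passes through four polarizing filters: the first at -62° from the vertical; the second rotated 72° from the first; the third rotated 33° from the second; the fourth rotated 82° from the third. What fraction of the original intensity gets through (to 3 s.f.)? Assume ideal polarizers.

I/I₀ ≈ 0.000287

I₁ = 460 mW · cos²(62°) = 101.4 mW.
I₂ = I₁ · cos²(72°) = 101.4 · 0.09549 = 9.681 mW.
I₃ = I₂ · cos²(33°) = 9.681 · 0.7034 = 6.81 mW.
I₄ = I₃ · cos²(82°) = 6.81 · 0.01937 = 0.1319 mW.
Transmitted fraction = 0.0002867.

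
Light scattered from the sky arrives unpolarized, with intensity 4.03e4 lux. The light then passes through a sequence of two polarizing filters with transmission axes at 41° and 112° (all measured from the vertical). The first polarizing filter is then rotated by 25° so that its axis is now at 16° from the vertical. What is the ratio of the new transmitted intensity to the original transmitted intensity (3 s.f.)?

I_new/I_old ≈ 0.103

Before rotation:
Unpolarized light through the first polarizer → I₁ = ½ I₀, now polarized at 41°.
I₂ = I₁ cos²(112° − 41°) = 0.5 I₀ · cos²(71°) = 0.053 I₀.
After rotation:
Unpolarized light through the first polarizer → I₁ = ½ I₀, now polarized at 16°.
Angle between axes 1 and 2: 84°. I₂ = 0.5 I₀ · cos²(84°) = 0.005463 I₀.
Ratio = 0.005463 / 0.053 = 0.1031.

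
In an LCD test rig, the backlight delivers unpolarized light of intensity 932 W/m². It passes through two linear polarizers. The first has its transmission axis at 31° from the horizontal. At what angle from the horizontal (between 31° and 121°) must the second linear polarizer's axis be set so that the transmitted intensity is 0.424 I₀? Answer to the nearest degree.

θ ≈ 54°

Unpolarized light through the first polarizer → I₁ = ½ I₀, now polarized at 31°.
Need I₂/I₀ = 0.424, so cos²(θ − 31°) = 0.424 / 0.5 = 0.848.
θ − 31° = arccos(√0.848) = 22.9°, giving θ ≈ 31 + 22.9 = 53.9°.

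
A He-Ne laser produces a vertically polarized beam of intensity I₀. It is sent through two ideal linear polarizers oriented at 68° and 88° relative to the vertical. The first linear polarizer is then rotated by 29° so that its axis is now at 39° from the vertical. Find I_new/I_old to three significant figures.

I_new/I_old ≈ 2.10

Before rotation:
I₁ = I₀ cos²(68° − 0°) = I₀ cos²(68°) = 0.1403 I₀.
I₂ = I₁ cos²(88° − 68°) = 0.1403 I₀ · cos²(20°) = 0.1239 I₀.
After rotation:
I₁ = I₀ cos²(39° − 0°) = I₀ cos²(39°) = 0.604 I₀.
I₂ = I₁ cos²(88° − 39°) = 0.604 I₀ · cos²(49°) = 0.26 I₀.
Ratio = 0.26 / 0.1239 = 2.098.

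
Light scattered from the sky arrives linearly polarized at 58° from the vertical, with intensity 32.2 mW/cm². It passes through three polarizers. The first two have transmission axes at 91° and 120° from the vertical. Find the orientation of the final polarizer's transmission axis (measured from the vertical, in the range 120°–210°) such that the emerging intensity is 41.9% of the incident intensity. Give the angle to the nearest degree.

θ ≈ 148°

I₁ = I₀ cos²(91° − 58°) = I₀ cos²(33°) = 0.7034 I₀.
I₂ = I₁ cos²(120° − 91°) = 0.7034 I₀ · cos²(29°) = 0.538 I₀.
Need I₃/I₀ = 0.419, so cos²(θ − 120°) = 0.419 / 0.538 = 0.7787.
θ − 120° = arccos(√0.7787) = 28.1°, giving θ ≈ 120 + 28.1 = 148.1°.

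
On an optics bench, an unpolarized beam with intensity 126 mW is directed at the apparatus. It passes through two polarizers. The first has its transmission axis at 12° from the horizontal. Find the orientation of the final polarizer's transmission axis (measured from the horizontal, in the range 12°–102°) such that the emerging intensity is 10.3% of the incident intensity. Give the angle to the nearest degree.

θ ≈ 75°

Unpolarized light through the first polarizer → I₁ = ½ I₀, now polarized at 12°.
Need I₂/I₀ = 0.103, so cos²(θ − 12°) = 0.103 / 0.5 = 0.206.
θ − 12° = arccos(√0.206) = 63.0°, giving θ ≈ 12 + 63.0 = 75.0°.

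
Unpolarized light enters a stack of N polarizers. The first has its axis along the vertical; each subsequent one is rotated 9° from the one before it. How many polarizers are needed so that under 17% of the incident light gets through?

First polarizer halves the unpolarized light: factor 1/2.
Each further stage multiplies by cos²(9°) = 0.9755.
After N polarizers: T = 0.5·0.9755^(N−1). Require T < 0.17 ⇒ N−1 > ln(0.17/0.5)/ln(0.9755) = 43.54, so N−1 ≥ 44 and N = 45.
Check: N=45 gives T = 0.1681 < 0.17; N=44 gives T = 0.1723.

N = 45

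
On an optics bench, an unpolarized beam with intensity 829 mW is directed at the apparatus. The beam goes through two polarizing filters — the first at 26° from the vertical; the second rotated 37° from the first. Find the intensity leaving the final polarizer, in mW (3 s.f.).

Unpolarized light through the first polarizer → I₁ = 829 mW/2 = 414.5 mW, polarized at 26°.
I₂ = I₁ · cos²(37°) = 414.5 · 0.6378 = 264.4 mW.

I ≈ 264 mW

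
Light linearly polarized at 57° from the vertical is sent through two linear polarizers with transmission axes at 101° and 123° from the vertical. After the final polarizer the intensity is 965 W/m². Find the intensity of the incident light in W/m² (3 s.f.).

I₁ = I₀ cos²(101° − 57°) = I₀ cos²(44°) = 0.5174 I₀.
I₂ = I₁ cos²(123° − 101°) = 0.5174 I₀ · cos²(22°) = 0.4448 I₀.
So 965 W/m² = 0.4448 I₀, giving I₀ = 965/0.4448 = 2169 W/m².

I₀ ≈ 2170 W/m²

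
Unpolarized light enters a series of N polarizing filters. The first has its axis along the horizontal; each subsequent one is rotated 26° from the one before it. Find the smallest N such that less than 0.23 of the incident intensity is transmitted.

N = 5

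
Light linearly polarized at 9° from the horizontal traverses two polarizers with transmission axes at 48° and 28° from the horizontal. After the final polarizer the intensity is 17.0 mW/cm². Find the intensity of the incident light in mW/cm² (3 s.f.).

I₀ ≈ 31.9 mW/cm²

I₁ = I₀ cos²(48° − 9°) = I₀ cos²(39°) = 0.604 I₀.
I₂ = I₁ cos²(28° − 48°) = 0.604 I₀ · cos²(20°) = 0.5333 I₀.
So 17.0 mW/cm² = 0.5333 I₀, giving I₀ = 17.0/0.5333 = 31.88 mW/cm².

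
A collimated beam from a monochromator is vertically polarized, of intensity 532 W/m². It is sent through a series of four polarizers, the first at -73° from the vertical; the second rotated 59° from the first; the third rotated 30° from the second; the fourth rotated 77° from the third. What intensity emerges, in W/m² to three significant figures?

I ≈ 0.458 W/m²

I₁ = 532 W/m² · cos²(73°) = 45.48 W/m².
I₂ = I₁ · cos²(59°) = 45.48 · 0.2653 = 12.06 W/m².
I₃ = I₂ · cos²(30°) = 12.06 · 0.75 = 9.047 W/m².
I₄ = I₃ · cos²(77°) = 9.047 · 0.0506 = 0.4578 W/m².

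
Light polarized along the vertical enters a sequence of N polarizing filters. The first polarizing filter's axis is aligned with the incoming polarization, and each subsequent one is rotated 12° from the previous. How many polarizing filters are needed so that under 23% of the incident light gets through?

N = 35

First polarizer is aligned with the polarization: full transmission.
Each further stage multiplies by cos²(12°) = 0.9568.
After N polarizers: T = 0.9568^(N−1). Require T < 0.23 ⇒ N−1 > ln(0.23)/ln(0.9568) = 33.26, so N−1 ≥ 34 and N = 35.
Check: N=35 gives T = 0.2226 < 0.23; N=34 gives T = 0.2326.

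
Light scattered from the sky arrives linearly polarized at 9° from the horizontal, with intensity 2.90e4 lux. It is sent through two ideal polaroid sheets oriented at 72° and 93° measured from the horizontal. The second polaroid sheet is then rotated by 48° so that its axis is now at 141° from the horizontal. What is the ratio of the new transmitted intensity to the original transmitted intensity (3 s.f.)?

Before rotation:
I₁ = I₀ cos²(72° − 9°) = I₀ cos²(63°) = 0.2061 I₀.
I₂ = I₁ cos²(93° − 72°) = 0.2061 I₀ · cos²(21°) = 0.1796 I₀.
After rotation:
I₁ = I₀ cos²(72° − 9°) = I₀ cos²(63°) = 0.2061 I₀.
I₂ = I₁ cos²(141° − 72°) = 0.2061 I₀ · cos²(69°) = 0.02647 I₀.
Ratio = 0.02647 / 0.1796 = 0.1474.

I_new/I_old ≈ 0.147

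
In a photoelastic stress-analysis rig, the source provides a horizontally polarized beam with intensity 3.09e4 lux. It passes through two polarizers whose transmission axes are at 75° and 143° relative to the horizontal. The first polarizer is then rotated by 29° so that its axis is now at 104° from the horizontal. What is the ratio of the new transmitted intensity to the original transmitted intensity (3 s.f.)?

Before rotation:
By Malus's law, I₁ = I₀ cos²(75° − 0°) = I₀ cos²(75°) = 0.06699 I₀.
I₂ = I₁ cos²(143° − 75°) = 0.06699 I₀ · cos²(68°) = 0.0094 I₀.
After rotation:
I₁ = I₀ cos²(104° − 0°) = I₀ cos²(76°) = 0.05853 I₀.
I₂ = I₁ cos²(143° − 104°) = 0.05853 I₀ · cos²(39°) = 0.03535 I₀.
Ratio = 0.03535 / 0.0094 = 3.76.

I_new/I_old ≈ 3.76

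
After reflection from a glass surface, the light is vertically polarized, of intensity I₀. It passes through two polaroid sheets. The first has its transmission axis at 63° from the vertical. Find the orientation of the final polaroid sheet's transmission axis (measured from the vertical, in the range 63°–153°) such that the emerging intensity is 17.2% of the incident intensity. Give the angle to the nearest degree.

By Malus's law, I₁ = I₀ cos²(63° − 0°) = I₀ cos²(63°) = 0.2061 I₀.
Need I₂/I₀ = 0.172, so cos²(θ − 63°) = 0.172 / 0.2061 = 0.8345.
θ − 63° = arccos(√0.8345) = 24.0°, giving θ ≈ 63 + 24.0 = 87.0°.

θ ≈ 87°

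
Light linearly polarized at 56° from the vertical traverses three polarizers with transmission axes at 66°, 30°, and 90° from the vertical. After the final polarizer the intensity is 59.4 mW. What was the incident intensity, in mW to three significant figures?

I₀ ≈ 374 mW

I₁ = I₀ cos²(66° − 56°) = I₀ cos²(10°) = 0.9698 I₀.
I₂ = I₁ cos²(30° − 66°) = 0.9698 I₀ · cos²(36°) = 0.6348 I₀.
I₃ = I₂ cos²(90° − 30°) = 0.6348 I₀ · cos²(60°) = 0.1587 I₀.
So 59.4 mW = 0.1587 I₀, giving I₀ = 59.4/0.1587 = 374.3 mW.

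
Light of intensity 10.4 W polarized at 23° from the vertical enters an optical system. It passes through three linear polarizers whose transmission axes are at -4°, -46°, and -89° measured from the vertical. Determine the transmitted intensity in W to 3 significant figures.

I ≈ 2.44 W

I₁ = 10.4 W · cos²(27°) = 8.256 W.
I₂ = I₁ · cos²(42°) = 8.256 · 0.5523 = 4.56 W.
I₃ = I₂ · cos²(43°) = 4.56 · 0.5349 = 2.439 W.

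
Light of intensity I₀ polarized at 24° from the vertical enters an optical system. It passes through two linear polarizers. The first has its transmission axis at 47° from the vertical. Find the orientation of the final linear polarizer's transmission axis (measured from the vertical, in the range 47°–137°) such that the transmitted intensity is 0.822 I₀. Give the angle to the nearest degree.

θ ≈ 57°

I₁ = I₀ cos²(47° − 24°) = I₀ cos²(23°) = 0.8473 I₀.
Need I₂/I₀ = 0.822, so cos²(θ − 47°) = 0.822 / 0.8473 = 0.9701.
θ − 47° = arccos(√0.9701) = 10.0°, giving θ ≈ 47 + 10.0 = 57.0°.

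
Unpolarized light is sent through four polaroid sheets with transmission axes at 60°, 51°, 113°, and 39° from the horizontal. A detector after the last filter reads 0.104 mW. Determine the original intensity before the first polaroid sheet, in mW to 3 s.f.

Unpolarized light through the first polarizer → I₁ = ½ I₀, now polarized at 60°.
I₂ = I₁ cos²(51° − 60°) = 0.5 I₀ · cos²(9°) = 0.4878 I₀.
I₃ = I₂ cos²(113° − 51°) = 0.4878 I₀ · cos²(62°) = 0.1075 I₀.
I₄ = I₃ cos²(39° − 113°) = 0.1075 I₀ · cos²(74°) = 0.008168 I₀.
So 0.104 mW = 0.008168 I₀, giving I₀ = 0.104/0.008168 = 12.73 mW.

I₀ ≈ 12.7 mW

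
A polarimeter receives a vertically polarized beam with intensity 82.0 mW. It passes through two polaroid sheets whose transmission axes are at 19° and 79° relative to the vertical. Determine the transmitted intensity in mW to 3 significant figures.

I₁ = 82.0 mW · cos²(19°) = 73.31 mW.
I₂ = I₁ · cos²(60°) = 73.31 · 0.25 = 18.33 mW.

I ≈ 18.3 mW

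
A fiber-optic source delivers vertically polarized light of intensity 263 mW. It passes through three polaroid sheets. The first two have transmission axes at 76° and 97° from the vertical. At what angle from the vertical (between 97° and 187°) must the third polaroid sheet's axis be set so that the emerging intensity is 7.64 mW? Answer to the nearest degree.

θ ≈ 138°

I₁ = I₀ cos²(76° − 0°) = I₀ cos²(76°) = 0.05853 I₀.
I₂ = I₁ cos²(97° − 76°) = 0.05853 I₀ · cos²(21°) = 0.05101 I₀.
Target fraction: 7.64 / 263 mW = 0.02905 of I₀.
Need I₃/I₀ = 0.02905, so cos²(θ − 97°) = 0.02905 / 0.05101 = 0.5695.
θ − 97° = arccos(√0.5695) = 41.0°, giving θ ≈ 97 + 41.0 = 138.0°.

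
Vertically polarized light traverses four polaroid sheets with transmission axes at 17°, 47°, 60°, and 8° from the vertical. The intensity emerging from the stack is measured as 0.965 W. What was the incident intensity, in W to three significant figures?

By Malus's law, I₁ = I₀ cos²(17° − 0°) = I₀ cos²(17°) = 0.9145 I₀.
I₂ = I₁ cos²(47° − 17°) = 0.9145 I₀ · cos²(30°) = 0.6859 I₀.
I₃ = I₂ cos²(60° − 47°) = 0.6859 I₀ · cos²(13°) = 0.6512 I₀.
I₄ = I₃ cos²(8° − 60°) = 0.6512 I₀ · cos²(52°) = 0.2468 I₀.
So 0.965 W = 0.2468 I₀, giving I₀ = 0.965/0.2468 = 3.91 W.

I₀ ≈ 3.91 W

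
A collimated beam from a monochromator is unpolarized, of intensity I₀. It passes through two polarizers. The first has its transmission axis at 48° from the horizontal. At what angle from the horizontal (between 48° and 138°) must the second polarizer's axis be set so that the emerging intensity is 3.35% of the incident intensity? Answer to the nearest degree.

θ ≈ 123°

Unpolarized light through the first polarizer → I₁ = ½ I₀, now polarized at 48°.
Need I₂/I₀ = 0.0335, so cos²(θ − 48°) = 0.0335 / 0.5 = 0.067.
θ − 48° = arccos(√0.067) = 75.0°, giving θ ≈ 48 + 75.0 = 123.0°.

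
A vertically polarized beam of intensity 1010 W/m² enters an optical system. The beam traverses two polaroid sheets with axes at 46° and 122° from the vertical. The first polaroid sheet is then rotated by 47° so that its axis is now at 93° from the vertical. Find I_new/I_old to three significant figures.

Before rotation:
I₁ = I₀ cos²(46° − 0°) = I₀ cos²(46°) = 0.4826 I₀.
I₂ = I₁ cos²(122° − 46°) = 0.4826 I₀ · cos²(76°) = 0.02824 I₀.
After rotation:
I₁ = I₀ cos²(93° − 0°) = I₀ cos²(87°) = 0.002739 I₀.
I₂ = I₁ cos²(122° − 93°) = 0.002739 I₀ · cos²(29°) = 0.002095 I₀.
Ratio = 0.002095 / 0.02824 = 0.07419.

I_new/I_old ≈ 0.0742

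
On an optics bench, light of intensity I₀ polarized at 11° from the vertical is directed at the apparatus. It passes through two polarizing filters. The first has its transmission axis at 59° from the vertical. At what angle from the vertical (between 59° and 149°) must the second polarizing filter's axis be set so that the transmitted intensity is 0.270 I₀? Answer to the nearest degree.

θ ≈ 98°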